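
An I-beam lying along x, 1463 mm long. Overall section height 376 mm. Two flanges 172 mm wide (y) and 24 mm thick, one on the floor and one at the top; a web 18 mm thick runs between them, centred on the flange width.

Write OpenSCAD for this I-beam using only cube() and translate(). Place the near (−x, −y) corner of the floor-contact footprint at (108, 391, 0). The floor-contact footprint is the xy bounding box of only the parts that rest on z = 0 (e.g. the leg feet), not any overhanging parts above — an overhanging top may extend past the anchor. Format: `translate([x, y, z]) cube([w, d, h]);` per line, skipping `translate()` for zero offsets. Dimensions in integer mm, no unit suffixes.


translate([108, 391, 0]) cube([1463, 172, 24]);
translate([108, 468, 24]) cube([1463, 18, 328]);
translate([108, 391, 352]) cube([1463, 172, 24]);


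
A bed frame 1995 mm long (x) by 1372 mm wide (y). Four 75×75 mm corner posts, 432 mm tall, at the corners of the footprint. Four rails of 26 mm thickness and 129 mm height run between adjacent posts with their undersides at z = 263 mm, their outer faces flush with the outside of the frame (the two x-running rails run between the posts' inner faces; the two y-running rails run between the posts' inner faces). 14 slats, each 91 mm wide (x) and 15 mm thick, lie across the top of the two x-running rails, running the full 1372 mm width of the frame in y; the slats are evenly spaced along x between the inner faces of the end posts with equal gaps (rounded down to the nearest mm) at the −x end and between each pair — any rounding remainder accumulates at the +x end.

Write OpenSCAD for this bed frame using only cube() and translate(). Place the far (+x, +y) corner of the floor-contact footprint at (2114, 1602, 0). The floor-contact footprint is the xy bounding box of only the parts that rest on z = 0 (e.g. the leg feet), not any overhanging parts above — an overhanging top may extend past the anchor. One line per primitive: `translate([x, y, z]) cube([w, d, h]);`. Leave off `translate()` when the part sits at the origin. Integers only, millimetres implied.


// slat z = rail_z + rail_h = 263 + 129 = 392
// slat gap = ⌊(1845 − 14·91) / 15⌋ = 38
translate([119, 230, 0]) cube([75, 75, 432]);
translate([119, 1527, 0]) cube([75, 75, 432]);
translate([2039, 230, 0]) cube([75, 75, 432]);
translate([2039, 1527, 0]) cube([75, 75, 432]);
translate([194, 230, 263]) cube([1845, 26, 129]);
translate([194, 1576, 263]) cube([1845, 26, 129]);
translate([119, 305, 263]) cube([26, 1222, 129]);
translate([2088, 305, 263]) cube([26, 1222, 129]);
translate([232, 230, 392]) cube([91, 1372, 15]);
translate([361, 230, 392]) cube([91, 1372, 15]);
translate([490, 230, 392]) cube([91, 1372, 15]);
translate([619, 230, 392]) cube([91, 1372, 15]);
translate([748, 230, 392]) cube([91, 1372, 15]);
translate([877, 230, 392]) cube([91, 1372, 15]);
translate([1006, 230, 392]) cube([91, 1372, 15]);
translate([1135, 230, 392]) cube([91, 1372, 15]);
translate([1264, 230, 392]) cube([91, 1372, 15]);
translate([1393, 230, 392]) cube([91, 1372, 15]);
translate([1522, 230, 392]) cube([91, 1372, 15]);
translate([1651, 230, 392]) cube([91, 1372, 15]);
translate([1780, 230, 392]) cube([91, 1372, 15]);
translate([1909, 230, 392]) cube([91, 1372, 15]);


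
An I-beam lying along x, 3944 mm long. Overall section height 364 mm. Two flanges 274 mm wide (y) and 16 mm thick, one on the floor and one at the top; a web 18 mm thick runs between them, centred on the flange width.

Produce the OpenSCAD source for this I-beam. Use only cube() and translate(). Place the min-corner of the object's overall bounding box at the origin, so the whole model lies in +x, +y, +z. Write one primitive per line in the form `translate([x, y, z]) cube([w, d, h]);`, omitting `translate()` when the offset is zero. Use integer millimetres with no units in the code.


cube([3944, 274, 16]);
translate([0, 128, 16]) cube([3944, 18, 332]);
translate([0, 0, 348]) cube([3944, 274, 16]);


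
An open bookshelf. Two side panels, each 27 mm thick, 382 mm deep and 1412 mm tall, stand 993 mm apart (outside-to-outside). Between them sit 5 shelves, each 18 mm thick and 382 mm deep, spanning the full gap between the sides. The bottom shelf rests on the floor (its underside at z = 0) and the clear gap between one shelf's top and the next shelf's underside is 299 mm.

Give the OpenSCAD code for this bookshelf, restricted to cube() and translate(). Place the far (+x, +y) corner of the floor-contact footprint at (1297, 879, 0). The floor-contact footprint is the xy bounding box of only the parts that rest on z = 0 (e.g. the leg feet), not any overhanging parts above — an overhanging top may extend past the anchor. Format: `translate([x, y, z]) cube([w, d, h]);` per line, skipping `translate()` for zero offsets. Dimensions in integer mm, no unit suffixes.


translate([304, 497, 0]) cube([27, 382, 1412]);
translate([1270, 497, 0]) cube([27, 382, 1412]);
translate([331, 497, 0]) cube([939, 382, 18]);
translate([331, 497, 317]) cube([939, 382, 18]);
translate([331, 497, 634]) cube([939, 382, 18]);
translate([331, 497, 951]) cube([939, 382, 18]);
translate([331, 497, 1268]) cube([939, 382, 18]);


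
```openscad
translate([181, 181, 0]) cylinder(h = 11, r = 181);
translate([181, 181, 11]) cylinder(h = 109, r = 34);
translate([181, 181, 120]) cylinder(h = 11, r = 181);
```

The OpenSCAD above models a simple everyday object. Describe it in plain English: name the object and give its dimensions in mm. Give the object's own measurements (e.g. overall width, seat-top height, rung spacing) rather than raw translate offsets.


A spool: two coaxial disc flanges of radius 181 mm and thickness 11 mm, joined by a core cylinder of radius 34 mm and height 109 mm. The lower flange rests on z = 0 and the three cylinders share a vertical axis.


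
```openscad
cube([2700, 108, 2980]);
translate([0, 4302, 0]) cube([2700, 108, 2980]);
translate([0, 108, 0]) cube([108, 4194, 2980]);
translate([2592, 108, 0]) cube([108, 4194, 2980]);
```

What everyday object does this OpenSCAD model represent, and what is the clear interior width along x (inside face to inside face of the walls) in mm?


A house (or room) frame. The interior width is 2484 mm.

Four 2980 mm walls enclosing a rectangle with no floor or roof — a room or house frame. Outside width is 2700 mm and wall thickness is 108 mm, so the interior width is 2700 − 2 × 108 = 2484 mm.


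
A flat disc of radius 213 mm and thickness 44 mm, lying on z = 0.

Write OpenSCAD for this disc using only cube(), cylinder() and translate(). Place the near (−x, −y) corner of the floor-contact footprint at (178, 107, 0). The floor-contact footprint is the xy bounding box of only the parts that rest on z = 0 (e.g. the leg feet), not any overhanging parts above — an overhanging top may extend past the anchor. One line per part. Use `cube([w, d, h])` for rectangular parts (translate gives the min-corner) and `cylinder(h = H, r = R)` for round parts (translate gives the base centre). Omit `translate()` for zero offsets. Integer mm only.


translate([391, 320, 0]) cylinder(h = 44, r = 213);


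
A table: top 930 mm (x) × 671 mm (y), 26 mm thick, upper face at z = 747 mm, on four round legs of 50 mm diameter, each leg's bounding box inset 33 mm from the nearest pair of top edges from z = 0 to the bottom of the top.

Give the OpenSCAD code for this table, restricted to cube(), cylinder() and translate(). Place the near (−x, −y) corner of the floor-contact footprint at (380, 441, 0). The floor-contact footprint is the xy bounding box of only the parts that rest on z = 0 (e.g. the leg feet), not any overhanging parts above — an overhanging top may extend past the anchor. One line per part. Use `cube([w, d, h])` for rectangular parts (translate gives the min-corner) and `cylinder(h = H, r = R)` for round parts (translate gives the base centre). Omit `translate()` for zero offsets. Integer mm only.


translate([347, 408, 721]) cube([930, 671, 26]);
translate([405, 466, 0]) cylinder(h = 721, r = 25);
translate([1219, 466, 0]) cylinder(h = 721, r = 25);
translate([405, 1021, 0]) cylinder(h = 721, r = 25);
translate([1219, 1021, 0]) cylinder(h = 721, r = 25);


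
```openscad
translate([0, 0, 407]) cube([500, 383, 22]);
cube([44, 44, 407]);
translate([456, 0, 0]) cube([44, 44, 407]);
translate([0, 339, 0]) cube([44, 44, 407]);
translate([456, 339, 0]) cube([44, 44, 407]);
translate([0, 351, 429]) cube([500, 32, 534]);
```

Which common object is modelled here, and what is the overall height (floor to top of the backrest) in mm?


A chair. The overall height is 963 mm.

A slab on four corner posts with a tall panel at the back — a chair. The seat slab sits at z = 407 with thickness 22, and the 534 mm backrest starts at the seat top, so the overall height is 407 + 22 + 534 = 963 mm.


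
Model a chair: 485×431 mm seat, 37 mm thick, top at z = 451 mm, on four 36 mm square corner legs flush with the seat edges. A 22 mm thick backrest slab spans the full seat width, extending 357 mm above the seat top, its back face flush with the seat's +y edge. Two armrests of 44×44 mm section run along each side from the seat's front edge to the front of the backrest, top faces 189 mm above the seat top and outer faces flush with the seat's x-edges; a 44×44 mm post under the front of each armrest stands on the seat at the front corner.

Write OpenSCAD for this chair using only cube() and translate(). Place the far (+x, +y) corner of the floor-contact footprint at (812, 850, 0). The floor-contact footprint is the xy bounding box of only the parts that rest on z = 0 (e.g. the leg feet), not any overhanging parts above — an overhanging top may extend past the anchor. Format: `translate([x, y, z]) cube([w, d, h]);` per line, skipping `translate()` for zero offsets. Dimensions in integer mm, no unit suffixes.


// leg_h = 451 - 37 = 414
// arm post h = 189 - 44 = 145
translate([327, 419, 414]) cube([485, 431, 37]);
translate([327, 419, 0]) cube([36, 36, 414]);
translate([776, 419, 0]) cube([36, 36, 414]);
translate([327, 814, 0]) cube([36, 36, 414]);
translate([776, 814, 0]) cube([36, 36, 414]);
translate([327, 828, 451]) cube([485, 22, 357]);
translate([327, 419, 596]) cube([44, 409, 44]);
translate([768, 419, 596]) cube([44, 409, 44]);
translate([327, 419, 451]) cube([44, 44, 145]);
translate([768, 419, 451]) cube([44, 44, 145]);


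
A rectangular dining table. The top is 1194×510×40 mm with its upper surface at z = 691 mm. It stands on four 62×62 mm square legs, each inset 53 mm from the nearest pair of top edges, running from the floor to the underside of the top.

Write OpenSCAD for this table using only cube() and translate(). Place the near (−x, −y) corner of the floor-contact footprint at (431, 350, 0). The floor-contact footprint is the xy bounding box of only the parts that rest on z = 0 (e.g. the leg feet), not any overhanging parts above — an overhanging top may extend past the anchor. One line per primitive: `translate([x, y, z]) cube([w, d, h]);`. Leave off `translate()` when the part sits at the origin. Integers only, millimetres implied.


translate([378, 297, 651]) cube([1194, 510, 40]);
translate([431, 350, 0]) cube([62, 62, 651]);
translate([1457, 350, 0]) cube([62, 62, 651]);
translate([431, 692, 0]) cube([62, 62, 651]);
translate([1457, 692, 0]) cube([62, 62, 651]);


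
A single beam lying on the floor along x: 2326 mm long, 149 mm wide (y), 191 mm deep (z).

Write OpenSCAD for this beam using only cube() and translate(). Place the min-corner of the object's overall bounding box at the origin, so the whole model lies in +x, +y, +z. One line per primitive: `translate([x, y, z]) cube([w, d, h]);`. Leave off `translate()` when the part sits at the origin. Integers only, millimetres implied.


cube([2326, 149, 191]);


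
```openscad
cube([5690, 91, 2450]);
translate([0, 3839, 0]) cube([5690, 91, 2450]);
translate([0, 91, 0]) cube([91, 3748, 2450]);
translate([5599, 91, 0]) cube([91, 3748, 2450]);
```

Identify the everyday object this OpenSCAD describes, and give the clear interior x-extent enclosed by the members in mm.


A house (or room) frame. The interior width is 5508 mm.

Four 2450 mm walls enclosing a rectangle with no floor or roof — a room or house frame. Outside width is 5690 mm and wall thickness is 91 mm, so the interior width is 5690 − 2 × 91 = 5508 mm.


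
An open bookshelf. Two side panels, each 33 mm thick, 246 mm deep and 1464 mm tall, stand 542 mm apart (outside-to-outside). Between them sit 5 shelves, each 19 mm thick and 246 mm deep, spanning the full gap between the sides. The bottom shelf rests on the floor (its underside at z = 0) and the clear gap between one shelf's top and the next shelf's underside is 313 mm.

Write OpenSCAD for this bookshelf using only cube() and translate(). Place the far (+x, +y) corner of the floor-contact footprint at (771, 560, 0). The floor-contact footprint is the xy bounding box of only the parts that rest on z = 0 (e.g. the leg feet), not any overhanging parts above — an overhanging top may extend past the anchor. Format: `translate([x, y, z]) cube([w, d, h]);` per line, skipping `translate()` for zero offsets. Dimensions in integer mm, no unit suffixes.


translate([229, 314, 0]) cube([33, 246, 1464]);
translate([738, 314, 0]) cube([33, 246, 1464]);
translate([262, 314, 0]) cube([476, 246, 19]);
translate([262, 314, 332]) cube([476, 246, 19]);
translate([262, 314, 664]) cube([476, 246, 19]);
translate([262, 314, 996]) cube([476, 246, 19]);
translate([262, 314, 1328]) cube([476, 246, 19]);


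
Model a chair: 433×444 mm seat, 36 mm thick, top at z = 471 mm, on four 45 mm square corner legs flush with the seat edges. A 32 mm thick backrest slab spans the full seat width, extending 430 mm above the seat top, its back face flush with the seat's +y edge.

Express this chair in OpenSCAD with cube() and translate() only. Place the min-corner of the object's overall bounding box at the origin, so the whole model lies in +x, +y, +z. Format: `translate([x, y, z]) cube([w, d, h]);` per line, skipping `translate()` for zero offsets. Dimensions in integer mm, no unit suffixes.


translate([0, 0, 435]) cube([433, 444, 36]);
cube([45, 45, 435]);
translate([388, 0, 0]) cube([45, 45, 435]);
translate([0, 399, 0]) cube([45, 45, 435]);
translate([388, 399, 0]) cube([45, 45, 435]);
translate([0, 412, 471]) cube([433, 32, 430]);


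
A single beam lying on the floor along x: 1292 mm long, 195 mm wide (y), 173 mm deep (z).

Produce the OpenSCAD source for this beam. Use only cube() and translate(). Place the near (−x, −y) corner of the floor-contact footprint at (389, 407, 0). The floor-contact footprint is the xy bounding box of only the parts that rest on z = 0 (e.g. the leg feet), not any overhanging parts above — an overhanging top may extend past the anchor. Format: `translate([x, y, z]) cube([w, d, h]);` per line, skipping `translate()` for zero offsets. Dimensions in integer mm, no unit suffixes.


translate([389, 407, 0]) cube([1292, 195, 173]);


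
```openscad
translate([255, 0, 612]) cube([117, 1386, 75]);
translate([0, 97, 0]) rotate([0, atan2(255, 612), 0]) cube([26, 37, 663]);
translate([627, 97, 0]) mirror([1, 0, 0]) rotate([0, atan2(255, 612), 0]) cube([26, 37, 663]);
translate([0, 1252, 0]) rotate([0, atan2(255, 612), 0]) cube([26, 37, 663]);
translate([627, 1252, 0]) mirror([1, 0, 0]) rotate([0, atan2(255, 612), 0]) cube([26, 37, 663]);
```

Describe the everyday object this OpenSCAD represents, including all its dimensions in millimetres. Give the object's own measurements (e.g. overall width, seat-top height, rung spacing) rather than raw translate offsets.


A sawhorse. A 117×1386×75 mm beam (x, y, z) sits on two A-frame leg pairs. Each pair is two raked legs of 26×37 mm section (37 mm along y) splaying symmetrically in x. Each leg rises 612 mm vertically over 255 mm of horizontal reach and is 663 mm long along its own axis. Every leg's outer bottom edge rests on the floor and its outer top edge meets a bottom edge of the beam — the left legs (tilting toward +x) meet the beam's −x bottom edge, the right legs (their mirror images, tilting toward −x) meet its +x bottom edge — so the leg tops tuck under the beam, the beam's underside is 612 mm above the floor, and the feet are 627 mm apart outside-to-outside with the beam centred between them. The two leg pairs are set in 97 mm from either end of the beam.


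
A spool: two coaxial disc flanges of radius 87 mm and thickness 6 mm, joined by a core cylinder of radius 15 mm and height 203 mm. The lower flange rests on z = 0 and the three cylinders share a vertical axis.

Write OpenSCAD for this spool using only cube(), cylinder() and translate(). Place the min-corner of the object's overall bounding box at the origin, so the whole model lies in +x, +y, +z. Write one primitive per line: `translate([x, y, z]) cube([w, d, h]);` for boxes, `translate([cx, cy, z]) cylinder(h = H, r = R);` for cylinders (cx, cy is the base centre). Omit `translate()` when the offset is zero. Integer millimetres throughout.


translate([87, 87, 0]) cylinder(h = 6, r = 87);
translate([87, 87, 6]) cylinder(h = 203, r = 15);
translate([87, 87, 209]) cylinder(h = 6, r = 87);


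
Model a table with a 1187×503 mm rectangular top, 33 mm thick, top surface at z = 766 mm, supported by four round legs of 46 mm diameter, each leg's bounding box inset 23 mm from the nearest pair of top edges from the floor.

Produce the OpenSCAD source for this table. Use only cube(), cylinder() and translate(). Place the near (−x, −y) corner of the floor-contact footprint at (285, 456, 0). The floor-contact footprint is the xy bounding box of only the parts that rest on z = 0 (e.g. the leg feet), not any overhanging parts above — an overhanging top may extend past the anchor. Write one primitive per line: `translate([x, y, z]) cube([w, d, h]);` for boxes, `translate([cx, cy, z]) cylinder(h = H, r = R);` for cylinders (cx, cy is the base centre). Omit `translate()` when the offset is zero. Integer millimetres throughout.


translate([262, 433, 733]) cube([1187, 503, 33]);
translate([308, 479, 0]) cylinder(h = 733, r = 23);
translate([1403, 479, 0]) cylinder(h = 733, r = 23);
translate([308, 890, 0]) cylinder(h = 733, r = 23);
translate([1403, 890, 0]) cylinder(h = 733, r = 23);


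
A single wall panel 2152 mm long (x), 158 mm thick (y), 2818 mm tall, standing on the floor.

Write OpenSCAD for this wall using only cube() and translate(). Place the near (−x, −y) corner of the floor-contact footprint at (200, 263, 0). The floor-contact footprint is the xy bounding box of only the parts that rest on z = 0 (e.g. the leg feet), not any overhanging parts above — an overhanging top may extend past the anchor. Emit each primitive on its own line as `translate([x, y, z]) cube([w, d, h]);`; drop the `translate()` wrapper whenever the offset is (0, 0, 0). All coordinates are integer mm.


translate([200, 263, 0]) cube([2152, 158, 2818]);


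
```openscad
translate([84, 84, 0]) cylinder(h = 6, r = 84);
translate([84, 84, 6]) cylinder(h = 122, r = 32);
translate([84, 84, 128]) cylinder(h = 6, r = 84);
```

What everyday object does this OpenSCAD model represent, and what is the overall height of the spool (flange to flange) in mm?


A spool. The overall height is 134 mm.

Three coaxial cylinders, large–small–large — a spool. Two 6 mm flanges and a 122 mm core give 6 + 122 + 6 = 134 mm.


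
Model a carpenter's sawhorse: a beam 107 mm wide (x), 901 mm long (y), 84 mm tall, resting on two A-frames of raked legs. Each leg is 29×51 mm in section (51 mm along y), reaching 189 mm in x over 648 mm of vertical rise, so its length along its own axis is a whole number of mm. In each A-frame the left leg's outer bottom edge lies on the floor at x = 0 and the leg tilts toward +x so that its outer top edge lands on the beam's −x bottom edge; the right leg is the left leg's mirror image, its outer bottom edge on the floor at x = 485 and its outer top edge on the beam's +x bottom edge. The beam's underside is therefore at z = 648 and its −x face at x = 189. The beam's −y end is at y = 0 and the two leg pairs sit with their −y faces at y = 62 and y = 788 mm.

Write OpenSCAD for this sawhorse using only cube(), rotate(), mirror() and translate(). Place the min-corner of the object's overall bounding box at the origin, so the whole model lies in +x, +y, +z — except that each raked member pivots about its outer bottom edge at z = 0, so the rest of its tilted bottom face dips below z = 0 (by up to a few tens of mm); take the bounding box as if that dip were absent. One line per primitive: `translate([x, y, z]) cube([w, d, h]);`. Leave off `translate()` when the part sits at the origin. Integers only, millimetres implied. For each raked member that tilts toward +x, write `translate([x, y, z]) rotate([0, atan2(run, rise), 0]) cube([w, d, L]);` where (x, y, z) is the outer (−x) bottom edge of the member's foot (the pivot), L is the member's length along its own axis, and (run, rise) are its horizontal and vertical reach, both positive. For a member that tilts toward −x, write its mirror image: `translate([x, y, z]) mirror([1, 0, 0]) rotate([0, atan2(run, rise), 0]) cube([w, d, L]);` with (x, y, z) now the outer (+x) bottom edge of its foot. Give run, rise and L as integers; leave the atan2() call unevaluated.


translate([189, 0, 648]) cube([107, 901, 84]);
translate([0, 62, 0]) rotate([0, atan2(189, 648), 0]) cube([29, 51, 675]);
translate([485, 62, 0]) mirror([1, 0, 0]) rotate([0, atan2(189, 648), 0]) cube([29, 51, 675]);
translate([0, 788, 0]) rotate([0, atan2(189, 648), 0]) cube([29, 51, 675]);
translate([485, 788, 0]) mirror([1, 0, 0]) rotate([0, atan2(189, 648), 0]) cube([29, 51, 675]);


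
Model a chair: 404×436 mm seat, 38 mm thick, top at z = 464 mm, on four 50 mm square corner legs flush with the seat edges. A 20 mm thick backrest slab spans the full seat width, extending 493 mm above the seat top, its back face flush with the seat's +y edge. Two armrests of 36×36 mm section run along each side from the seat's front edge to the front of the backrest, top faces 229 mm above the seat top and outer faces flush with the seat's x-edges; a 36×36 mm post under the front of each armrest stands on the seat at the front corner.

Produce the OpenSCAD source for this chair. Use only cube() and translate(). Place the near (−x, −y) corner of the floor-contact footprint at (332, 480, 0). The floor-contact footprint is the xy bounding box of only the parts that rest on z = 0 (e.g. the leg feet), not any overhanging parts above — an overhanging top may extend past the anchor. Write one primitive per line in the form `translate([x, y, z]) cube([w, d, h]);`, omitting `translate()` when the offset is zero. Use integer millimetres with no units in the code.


translate([332, 480, 426]) cube([404, 436, 38]);
translate([332, 480, 0]) cube([50, 50, 426]);
translate([686, 480, 0]) cube([50, 50, 426]);
translate([332, 866, 0]) cube([50, 50, 426]);
translate([686, 866, 0]) cube([50, 50, 426]);
translate([332, 896, 464]) cube([404, 20, 493]);
translate([332, 480, 657]) cube([36, 416, 36]);
translate([700, 480, 657]) cube([36, 416, 36]);
translate([332, 480, 464]) cube([36, 36, 193]);
translate([700, 480, 464]) cube([36, 36, 193]);


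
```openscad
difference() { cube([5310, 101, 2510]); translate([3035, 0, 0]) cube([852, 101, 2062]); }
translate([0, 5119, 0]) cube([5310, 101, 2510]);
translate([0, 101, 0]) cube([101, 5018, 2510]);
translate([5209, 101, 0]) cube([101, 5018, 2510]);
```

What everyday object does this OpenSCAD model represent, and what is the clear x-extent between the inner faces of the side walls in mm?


A single room. The interior width is 5108 mm.

Four walls enclosing a rectangle with a door in the front wall — a room. Outside width 5310 minus two 101 mm walls gives 5108 mm.


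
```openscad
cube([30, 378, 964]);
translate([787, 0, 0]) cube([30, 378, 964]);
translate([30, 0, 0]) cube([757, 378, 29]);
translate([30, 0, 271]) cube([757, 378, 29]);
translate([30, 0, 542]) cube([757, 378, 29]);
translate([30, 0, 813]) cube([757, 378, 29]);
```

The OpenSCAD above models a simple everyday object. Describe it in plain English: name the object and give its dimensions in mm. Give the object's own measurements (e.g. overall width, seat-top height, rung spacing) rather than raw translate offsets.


An open bookshelf. Two side panels, each 30 mm thick, 378 mm deep and 964 mm tall, stand 817 mm apart (outside-to-outside). Between them sit 4 shelves, each 29 mm thick and 378 mm deep, spanning the full gap between the sides. The bottom shelf rests on the floor (its underside at z = 0) and the clear gap between one shelf's top and the next shelf's underside is 242 mm.


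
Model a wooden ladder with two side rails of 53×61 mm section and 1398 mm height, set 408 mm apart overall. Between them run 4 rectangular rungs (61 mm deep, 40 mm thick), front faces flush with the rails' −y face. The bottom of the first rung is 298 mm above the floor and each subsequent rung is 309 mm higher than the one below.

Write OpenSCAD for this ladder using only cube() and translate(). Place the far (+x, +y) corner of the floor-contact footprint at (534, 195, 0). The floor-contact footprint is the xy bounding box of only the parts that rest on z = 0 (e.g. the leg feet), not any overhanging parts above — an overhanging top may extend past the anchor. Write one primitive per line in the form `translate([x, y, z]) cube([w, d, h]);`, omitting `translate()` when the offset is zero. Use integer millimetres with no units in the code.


translate([126, 134, 0]) cube([53, 61, 1398]);
translate([481, 134, 0]) cube([53, 61, 1398]);
translate([179, 134, 298]) cube([302, 61, 40]);
translate([179, 134, 607]) cube([302, 61, 40]);
translate([179, 134, 916]) cube([302, 61, 40]);
translate([179, 134, 1225]) cube([302, 61, 40]);


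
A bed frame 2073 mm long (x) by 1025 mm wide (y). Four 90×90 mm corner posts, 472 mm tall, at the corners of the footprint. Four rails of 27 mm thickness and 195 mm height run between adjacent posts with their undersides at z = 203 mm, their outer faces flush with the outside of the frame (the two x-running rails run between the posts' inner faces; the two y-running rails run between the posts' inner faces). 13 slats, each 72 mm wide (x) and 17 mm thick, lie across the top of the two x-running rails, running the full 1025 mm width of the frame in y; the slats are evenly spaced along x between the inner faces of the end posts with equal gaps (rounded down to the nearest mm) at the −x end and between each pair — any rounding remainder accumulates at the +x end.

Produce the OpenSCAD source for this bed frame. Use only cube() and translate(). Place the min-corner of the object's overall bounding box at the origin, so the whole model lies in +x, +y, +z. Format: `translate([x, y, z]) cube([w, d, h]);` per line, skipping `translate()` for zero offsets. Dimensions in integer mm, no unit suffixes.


cube([90, 90, 472]);
translate([0, 935, 0]) cube([90, 90, 472]);
translate([1983, 0, 0]) cube([90, 90, 472]);
translate([1983, 935, 0]) cube([90, 90, 472]);
translate([90, 0, 203]) cube([1893, 27, 195]);
translate([90, 998, 203]) cube([1893, 27, 195]);
translate([0, 90, 203]) cube([27, 845, 195]);
translate([2046, 90, 203]) cube([27, 845, 195]);
translate([158, 0, 398]) cube([72, 1025, 17]);
translate([298, 0, 398]) cube([72, 1025, 17]);
translate([438, 0, 398]) cube([72, 1025, 17]);
translate([578, 0, 398]) cube([72, 1025, 17]);
translate([718, 0, 398]) cube([72, 1025, 17]);
translate([858, 0, 398]) cube([72, 1025, 17]);
translate([998, 0, 398]) cube([72, 1025, 17]);
translate([1138, 0, 398]) cube([72, 1025, 17]);
translate([1278, 0, 398]) cube([72, 1025, 17]);
translate([1418, 0, 398]) cube([72, 1025, 17]);
translate([1558, 0, 398]) cube([72, 1025, 17]);
translate([1698, 0, 398]) cube([72, 1025, 17]);
translate([1838, 0, 398]) cube([72, 1025, 17]);


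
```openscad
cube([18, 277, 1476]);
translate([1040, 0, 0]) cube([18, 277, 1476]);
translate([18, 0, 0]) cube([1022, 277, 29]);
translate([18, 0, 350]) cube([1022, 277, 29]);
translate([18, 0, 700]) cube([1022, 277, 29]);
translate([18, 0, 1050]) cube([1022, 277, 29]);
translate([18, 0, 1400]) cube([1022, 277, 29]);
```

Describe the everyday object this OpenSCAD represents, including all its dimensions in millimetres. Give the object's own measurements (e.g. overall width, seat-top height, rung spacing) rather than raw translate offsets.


An open bookshelf. Two side panels, each 18 mm thick, 277 mm deep and 1476 mm tall, stand 1058 mm apart (outside-to-outside). Between them sit 5 shelves, each 29 mm thick and 277 mm deep, spanning the full gap between the sides. The bottom shelf rests on the floor (its underside at z = 0) and the clear gap between one shelf's top and the next shelf's underside is 321 mm.


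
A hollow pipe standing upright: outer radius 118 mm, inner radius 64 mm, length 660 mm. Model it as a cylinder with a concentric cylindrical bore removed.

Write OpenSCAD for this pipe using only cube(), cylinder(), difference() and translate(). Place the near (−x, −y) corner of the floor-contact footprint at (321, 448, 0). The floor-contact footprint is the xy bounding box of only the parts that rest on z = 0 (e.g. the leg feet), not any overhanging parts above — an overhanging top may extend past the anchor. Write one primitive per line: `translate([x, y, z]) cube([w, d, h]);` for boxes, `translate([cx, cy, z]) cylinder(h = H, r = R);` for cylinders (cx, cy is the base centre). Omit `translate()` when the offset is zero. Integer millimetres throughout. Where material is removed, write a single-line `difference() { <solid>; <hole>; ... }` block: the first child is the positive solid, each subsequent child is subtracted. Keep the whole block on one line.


difference() { translate([439, 566, 0]) cylinder(h = 660, r = 118); translate([439, 566, 0]) cylinder(h = 660, r = 64); }


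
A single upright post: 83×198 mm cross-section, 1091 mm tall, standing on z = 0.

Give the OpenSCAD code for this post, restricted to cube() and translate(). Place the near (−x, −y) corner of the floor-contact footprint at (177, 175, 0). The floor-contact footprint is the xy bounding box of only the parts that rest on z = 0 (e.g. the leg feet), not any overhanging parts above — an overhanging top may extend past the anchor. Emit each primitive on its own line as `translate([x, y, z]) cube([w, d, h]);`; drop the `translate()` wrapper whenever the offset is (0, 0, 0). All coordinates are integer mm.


translate([177, 175, 0]) cube([83, 198, 1091]);


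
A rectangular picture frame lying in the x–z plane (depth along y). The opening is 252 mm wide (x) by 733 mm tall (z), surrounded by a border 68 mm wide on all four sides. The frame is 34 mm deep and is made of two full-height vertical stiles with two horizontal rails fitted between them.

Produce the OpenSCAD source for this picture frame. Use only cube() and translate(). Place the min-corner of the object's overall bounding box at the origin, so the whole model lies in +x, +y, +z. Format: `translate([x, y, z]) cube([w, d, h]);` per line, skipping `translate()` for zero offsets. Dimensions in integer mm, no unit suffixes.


cube([68, 34, 869]);
translate([320, 0, 0]) cube([68, 34, 869]);
translate([68, 0, 0]) cube([252, 34, 68]);
translate([68, 0, 801]) cube([252, 34, 68]);


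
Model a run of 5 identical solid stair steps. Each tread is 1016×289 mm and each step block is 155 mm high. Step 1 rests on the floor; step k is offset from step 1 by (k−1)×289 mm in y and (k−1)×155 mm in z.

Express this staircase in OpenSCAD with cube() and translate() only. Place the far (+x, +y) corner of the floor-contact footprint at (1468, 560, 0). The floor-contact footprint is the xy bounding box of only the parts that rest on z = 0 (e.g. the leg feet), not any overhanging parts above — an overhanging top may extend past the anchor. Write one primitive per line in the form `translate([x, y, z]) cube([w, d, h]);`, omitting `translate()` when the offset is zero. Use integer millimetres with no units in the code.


translate([452, 271, 0]) cube([1016, 289, 155]);
translate([452, 560, 155]) cube([1016, 289, 155]);
translate([452, 849, 310]) cube([1016, 289, 155]);
translate([452, 1138, 465]) cube([1016, 289, 155]);
translate([452, 1427, 620]) cube([1016, 289, 155]);


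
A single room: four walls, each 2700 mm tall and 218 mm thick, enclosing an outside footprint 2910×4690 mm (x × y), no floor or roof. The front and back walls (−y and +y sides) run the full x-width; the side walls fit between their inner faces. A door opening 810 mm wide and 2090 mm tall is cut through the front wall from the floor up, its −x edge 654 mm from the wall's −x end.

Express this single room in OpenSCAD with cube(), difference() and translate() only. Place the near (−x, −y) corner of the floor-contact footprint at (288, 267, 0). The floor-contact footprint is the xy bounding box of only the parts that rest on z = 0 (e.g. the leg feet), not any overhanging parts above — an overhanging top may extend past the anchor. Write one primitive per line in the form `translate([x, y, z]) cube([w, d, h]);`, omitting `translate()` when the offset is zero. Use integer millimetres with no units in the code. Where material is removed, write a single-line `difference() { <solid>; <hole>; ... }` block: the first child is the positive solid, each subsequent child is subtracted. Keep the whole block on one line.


difference() { translate([288, 267, 0]) cube([2910, 218, 2700]); translate([942, 267, 0]) cube([810, 218, 2090]); }
translate([288, 4739, 0]) cube([2910, 218, 2700]);
translate([288, 485, 0]) cube([218, 4254, 2700]);
translate([2980, 485, 0]) cube([218, 4254, 2700]);


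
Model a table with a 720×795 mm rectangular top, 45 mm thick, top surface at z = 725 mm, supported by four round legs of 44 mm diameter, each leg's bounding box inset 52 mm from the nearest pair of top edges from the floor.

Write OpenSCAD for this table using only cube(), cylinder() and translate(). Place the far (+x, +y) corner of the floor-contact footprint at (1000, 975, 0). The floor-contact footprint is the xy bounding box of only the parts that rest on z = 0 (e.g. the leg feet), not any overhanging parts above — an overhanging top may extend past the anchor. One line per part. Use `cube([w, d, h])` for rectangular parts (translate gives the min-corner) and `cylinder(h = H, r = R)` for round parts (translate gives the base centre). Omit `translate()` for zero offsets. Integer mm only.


translate([332, 232, 680]) cube([720, 795, 45]);
translate([406, 306, 0]) cylinder(h = 680, r = 22);
translate([978, 306, 0]) cylinder(h = 680, r = 22);
translate([406, 953, 0]) cylinder(h = 680, r = 22);
translate([978, 953, 0]) cylinder(h = 680, r = 22);


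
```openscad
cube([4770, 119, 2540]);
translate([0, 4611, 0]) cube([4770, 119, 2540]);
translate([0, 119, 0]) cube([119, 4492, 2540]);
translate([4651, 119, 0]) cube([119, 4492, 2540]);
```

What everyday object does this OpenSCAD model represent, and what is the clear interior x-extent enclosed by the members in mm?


A house (or room) frame. The interior width is 4532 mm.

Four 2540 mm walls enclosing a rectangle with no floor or roof — a room or house frame. Outside width is 4770 mm and wall thickness is 119 mm, so the interior width is 4770 − 2 × 119 = 4532 mm.


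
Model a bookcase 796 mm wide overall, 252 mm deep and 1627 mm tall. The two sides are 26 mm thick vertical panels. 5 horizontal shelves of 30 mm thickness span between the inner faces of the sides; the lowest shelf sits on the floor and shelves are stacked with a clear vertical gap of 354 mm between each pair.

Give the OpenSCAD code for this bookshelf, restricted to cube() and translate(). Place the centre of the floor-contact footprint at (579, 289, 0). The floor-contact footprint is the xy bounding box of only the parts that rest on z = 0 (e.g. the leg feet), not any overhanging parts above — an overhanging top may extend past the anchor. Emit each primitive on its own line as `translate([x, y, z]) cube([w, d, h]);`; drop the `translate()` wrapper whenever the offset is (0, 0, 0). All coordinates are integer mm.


translate([181, 163, 0]) cube([26, 252, 1627]);
translate([951, 163, 0]) cube([26, 252, 1627]);
translate([207, 163, 0]) cube([744, 252, 30]);
translate([207, 163, 384]) cube([744, 252, 30]);
translate([207, 163, 768]) cube([744, 252, 30]);
translate([207, 163, 1152]) cube([744, 252, 30]);
translate([207, 163, 1536]) cube([744, 252, 30]);


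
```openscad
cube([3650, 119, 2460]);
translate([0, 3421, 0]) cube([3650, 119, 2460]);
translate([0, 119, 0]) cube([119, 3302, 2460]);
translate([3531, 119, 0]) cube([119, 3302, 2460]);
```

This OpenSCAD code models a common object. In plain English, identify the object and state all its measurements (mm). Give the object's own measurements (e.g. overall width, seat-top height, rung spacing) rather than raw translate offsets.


The wall frame of a small rectangular building: four walls, each 2460 mm tall and 119 mm thick, enclosing a footprint 3650 mm (x) by 3540 mm (y) outside-to-outside, with no floor or roof. The front and back walls (the −y and +y sides) span the full width; the two side walls fit between them.


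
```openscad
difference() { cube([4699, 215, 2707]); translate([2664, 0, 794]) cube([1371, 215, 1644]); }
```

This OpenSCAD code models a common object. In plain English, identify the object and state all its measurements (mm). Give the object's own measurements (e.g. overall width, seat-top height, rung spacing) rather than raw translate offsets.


A wall 4699 mm long (x), 215 mm thick (y), 2707 mm tall, with a rectangular window opening cut through it. The opening is 1371 mm wide and 1644 mm tall; its sill is at z = 794 mm and its near (−x) edge is 2664 mm from the wall's −x end. The opening passes through the full wall thickness.


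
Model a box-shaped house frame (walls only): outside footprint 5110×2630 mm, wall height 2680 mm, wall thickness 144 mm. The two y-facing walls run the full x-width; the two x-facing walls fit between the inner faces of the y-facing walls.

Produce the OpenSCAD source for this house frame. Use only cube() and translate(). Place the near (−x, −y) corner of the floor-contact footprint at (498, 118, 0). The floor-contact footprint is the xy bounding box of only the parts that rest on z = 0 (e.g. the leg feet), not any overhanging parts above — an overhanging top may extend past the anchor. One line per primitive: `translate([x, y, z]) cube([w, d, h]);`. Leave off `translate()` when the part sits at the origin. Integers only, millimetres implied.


translate([498, 118, 0]) cube([5110, 144, 2680]);
translate([498, 2604, 0]) cube([5110, 144, 2680]);
translate([498, 262, 0]) cube([144, 2342, 2680]);
translate([5464, 262, 0]) cube([144, 2342, 2680]);


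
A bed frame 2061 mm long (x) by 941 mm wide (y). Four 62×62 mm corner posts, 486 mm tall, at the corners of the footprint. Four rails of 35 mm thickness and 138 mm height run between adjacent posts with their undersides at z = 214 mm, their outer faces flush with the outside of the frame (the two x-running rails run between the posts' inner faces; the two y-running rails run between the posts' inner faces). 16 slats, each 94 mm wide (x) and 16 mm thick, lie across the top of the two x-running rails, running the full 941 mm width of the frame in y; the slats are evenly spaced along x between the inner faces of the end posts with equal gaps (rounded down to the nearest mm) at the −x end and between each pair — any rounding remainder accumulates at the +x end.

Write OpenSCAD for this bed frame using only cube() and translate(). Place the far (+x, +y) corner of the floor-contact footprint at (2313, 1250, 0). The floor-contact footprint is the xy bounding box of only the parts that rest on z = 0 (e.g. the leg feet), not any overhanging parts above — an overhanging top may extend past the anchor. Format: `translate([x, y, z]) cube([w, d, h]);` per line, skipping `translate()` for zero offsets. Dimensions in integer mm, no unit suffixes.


// slat z = rail_z + rail_h = 214 + 138 = 352
// slat gap = ⌊(1937 − 16·94) / 17⌋ = 25
translate([252, 309, 0]) cube([62, 62, 486]);
translate([252, 1188, 0]) cube([62, 62, 486]);
translate([2251, 309, 0]) cube([62, 62, 486]);
translate([2251, 1188, 0]) cube([62, 62, 486]);
translate([314, 309, 214]) cube([1937, 35, 138]);
translate([314, 1215, 214]) cube([1937, 35, 138]);
translate([252, 371, 214]) cube([35, 817, 138]);
translate([2278, 371, 214]) cube([35, 817, 138]);
translate([339, 309, 352]) cube([94, 941, 16]);
translate([458, 309, 352]) cube([94, 941, 16]);
translate([577, 309, 352]) cube([94, 941, 16]);
translate([696, 309, 352]) cube([94, 941, 16]);
translate([815, 309, 352]) cube([94, 941, 16]);
translate([934, 309, 352]) cube([94, 941, 16]);
translate([1053, 309, 352]) cube([94, 941, 16]);
translate([1172, 309, 352]) cube([94, 941, 16]);
translate([1291, 309, 352]) cube([94, 941, 16]);
translate([1410, 309, 352]) cube([94, 941, 16]);
translate([1529, 309, 352]) cube([94, 941, 16]);
translate([1648, 309, 352]) cube([94, 941, 16]);
translate([1767, 309, 352]) cube([94, 941, 16]);
translate([1886, 309, 352]) cube([94, 941, 16]);
translate([2005, 309, 352]) cube([94, 941, 16]);
translate([2124, 309, 352]) cube([94, 941, 16]);
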